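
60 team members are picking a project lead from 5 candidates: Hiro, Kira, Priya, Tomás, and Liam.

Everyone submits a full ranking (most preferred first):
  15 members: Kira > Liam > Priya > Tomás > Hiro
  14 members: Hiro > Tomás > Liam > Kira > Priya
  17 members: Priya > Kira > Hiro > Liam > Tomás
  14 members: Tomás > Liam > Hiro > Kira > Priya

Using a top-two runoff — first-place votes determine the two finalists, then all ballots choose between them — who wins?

Kira

Round 1 first-place votes: Hiro 14, Kira 15, Priya 17, Tomás 14, Liam 0. Priya and Kira advance.
Runoff: Priya is ranked above Kira on 17 ballots, Kira above Priya on 43.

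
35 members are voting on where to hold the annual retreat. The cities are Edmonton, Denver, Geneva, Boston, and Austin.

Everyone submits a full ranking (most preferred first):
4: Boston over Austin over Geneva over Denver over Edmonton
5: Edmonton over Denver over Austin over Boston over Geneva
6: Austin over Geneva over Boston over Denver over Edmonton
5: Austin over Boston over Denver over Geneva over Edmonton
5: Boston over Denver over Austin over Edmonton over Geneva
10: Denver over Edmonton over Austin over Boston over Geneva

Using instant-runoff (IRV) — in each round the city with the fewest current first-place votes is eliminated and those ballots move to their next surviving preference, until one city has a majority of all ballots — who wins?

Round 1: Edmonton 5, Denver 10, Geneva 0, Boston 9, Austin 11. Geneva eliminated.
Round 2: Edmonton 5, Denver 10, Boston 9, Austin 11. Edmonton eliminated.
Round 3: Denver 15, Boston 9, Austin 11. Boston eliminated.
Round 4: Denver 20, Austin 15. Denver has a majority (≥18).

Denver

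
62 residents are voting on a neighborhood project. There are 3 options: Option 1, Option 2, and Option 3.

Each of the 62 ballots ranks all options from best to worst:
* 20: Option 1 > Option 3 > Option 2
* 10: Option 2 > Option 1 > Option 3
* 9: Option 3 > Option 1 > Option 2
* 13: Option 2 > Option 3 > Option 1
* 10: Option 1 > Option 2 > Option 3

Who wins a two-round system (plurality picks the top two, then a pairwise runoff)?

Round 1 first-place votes: Option 1 30, Option 2 23, Option 3 9. Option 1 and Option 2 advance.
Runoff: Option 1 is ranked above Option 2 on 39 ballots, Option 2 above Option 1 on 23.

Option 1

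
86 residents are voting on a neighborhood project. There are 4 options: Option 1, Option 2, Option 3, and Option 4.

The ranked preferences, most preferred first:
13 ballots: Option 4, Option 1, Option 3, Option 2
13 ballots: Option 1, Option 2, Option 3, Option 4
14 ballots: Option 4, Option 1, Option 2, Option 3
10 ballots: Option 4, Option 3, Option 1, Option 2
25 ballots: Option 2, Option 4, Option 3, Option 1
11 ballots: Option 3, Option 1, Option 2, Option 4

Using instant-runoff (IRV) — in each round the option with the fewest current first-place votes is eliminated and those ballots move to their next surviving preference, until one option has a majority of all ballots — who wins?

Option 2

Round 1: Option 1 13, Option 2 25, Option 3 11, Option 4 37. Option 3 eliminated.
Round 2: Option 1 24, Option 2 25, Option 4 37. Option 1 eliminated.
Round 3: Option 2 49, Option 4 37. Option 2 has a majority (≥44).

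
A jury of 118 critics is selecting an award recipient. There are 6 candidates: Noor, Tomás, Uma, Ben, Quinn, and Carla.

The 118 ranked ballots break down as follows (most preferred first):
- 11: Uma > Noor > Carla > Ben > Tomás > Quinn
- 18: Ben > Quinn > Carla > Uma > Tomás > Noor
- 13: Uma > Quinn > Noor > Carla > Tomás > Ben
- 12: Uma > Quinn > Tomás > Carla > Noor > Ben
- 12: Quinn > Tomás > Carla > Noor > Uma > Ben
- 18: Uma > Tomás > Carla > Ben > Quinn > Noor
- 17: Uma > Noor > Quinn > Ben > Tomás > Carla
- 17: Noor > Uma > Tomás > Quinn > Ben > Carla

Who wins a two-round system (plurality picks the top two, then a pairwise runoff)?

Round 1 first-place votes: Noor 17, Tomás 0, Uma 71, Ben 18, Quinn 12, Carla 0. Uma and Ben advance.
Runoff: Uma is ranked above Ben on 100 ballots, Ben above Uma on 18.

Uma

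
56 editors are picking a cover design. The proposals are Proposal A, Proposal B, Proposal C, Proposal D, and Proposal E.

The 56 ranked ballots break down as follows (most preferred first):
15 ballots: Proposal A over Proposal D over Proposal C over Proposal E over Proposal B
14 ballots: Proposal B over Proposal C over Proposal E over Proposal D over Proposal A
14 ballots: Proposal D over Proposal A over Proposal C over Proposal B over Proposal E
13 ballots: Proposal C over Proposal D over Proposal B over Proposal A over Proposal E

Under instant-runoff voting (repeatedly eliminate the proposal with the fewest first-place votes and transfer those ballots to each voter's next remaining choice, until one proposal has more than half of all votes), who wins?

Proposal D

Round 1: Proposal A 15, Proposal B 14, Proposal C 13, Proposal D 14, Proposal E 0. Proposal E eliminated.
Round 2: Proposal A 15, Proposal B 14, Proposal C 13, Proposal D 14. Proposal C eliminated.
Round 3: Proposal A 15, Proposal B 14, Proposal D 27. Proposal B eliminated.
Round 4: Proposal A 15, Proposal D 41. Proposal D has a majority (≥29).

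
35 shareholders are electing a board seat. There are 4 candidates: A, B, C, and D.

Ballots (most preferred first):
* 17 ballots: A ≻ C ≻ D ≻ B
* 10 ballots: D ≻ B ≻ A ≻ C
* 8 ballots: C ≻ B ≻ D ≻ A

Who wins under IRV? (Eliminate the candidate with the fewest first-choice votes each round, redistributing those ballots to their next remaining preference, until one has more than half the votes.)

D

Round 1: A 17, B 0, C 8, D 10. B eliminated.
Round 2: A 17, C 8, D 10. C eliminated.
Round 3: A 17, D 18. D has a majority (≥18).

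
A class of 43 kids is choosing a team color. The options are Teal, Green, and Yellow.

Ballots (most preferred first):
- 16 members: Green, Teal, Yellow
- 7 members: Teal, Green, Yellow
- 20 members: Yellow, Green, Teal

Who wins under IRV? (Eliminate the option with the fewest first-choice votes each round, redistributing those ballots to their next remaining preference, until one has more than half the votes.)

Round 1: Teal 7, Green 16, Yellow 20. Teal eliminated.
Round 2: Green 23, Yellow 20. Green has a majority (≥22).

Green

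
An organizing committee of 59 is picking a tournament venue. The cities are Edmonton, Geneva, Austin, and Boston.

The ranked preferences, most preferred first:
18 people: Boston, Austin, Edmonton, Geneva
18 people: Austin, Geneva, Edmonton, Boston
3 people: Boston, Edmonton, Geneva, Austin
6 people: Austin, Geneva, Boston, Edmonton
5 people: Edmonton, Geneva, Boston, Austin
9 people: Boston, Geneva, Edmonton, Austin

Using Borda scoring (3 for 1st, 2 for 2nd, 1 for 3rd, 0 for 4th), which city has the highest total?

Edmonton: 18×1 + 18×1 + 3×2 + 6×0 + 5×3 + 9×1 = 66
Geneva: 18×0 + 18×2 + 3×1 + 6×2 + 5×2 + 9×2 = 79
Austin: 18×2 + 18×3 + 3×0 + 6×3 + 5×0 + 9×0 = 108
Boston: 18×3 + 18×0 + 3×3 + 6×1 + 5×1 + 9×3 = 101

Austin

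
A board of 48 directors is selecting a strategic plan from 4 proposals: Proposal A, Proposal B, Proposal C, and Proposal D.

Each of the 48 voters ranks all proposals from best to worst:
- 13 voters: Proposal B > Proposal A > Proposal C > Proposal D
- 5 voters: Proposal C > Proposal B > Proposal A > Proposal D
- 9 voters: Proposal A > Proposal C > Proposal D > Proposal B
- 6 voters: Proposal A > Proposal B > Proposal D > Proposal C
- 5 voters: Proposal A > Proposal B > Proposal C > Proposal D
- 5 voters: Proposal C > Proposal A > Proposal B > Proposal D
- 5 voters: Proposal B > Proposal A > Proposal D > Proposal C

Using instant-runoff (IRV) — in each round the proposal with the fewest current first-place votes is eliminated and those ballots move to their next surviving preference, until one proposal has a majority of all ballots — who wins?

Round 1: Proposal A 20, Proposal B 18, Proposal C 10, Proposal D 0. Proposal D eliminated.
Round 2: Proposal A 20, Proposal B 18, Proposal C 10. Proposal C eliminated.
Round 3: Proposal A 25, Proposal B 23. Proposal A has a majority (≥25).

Proposal A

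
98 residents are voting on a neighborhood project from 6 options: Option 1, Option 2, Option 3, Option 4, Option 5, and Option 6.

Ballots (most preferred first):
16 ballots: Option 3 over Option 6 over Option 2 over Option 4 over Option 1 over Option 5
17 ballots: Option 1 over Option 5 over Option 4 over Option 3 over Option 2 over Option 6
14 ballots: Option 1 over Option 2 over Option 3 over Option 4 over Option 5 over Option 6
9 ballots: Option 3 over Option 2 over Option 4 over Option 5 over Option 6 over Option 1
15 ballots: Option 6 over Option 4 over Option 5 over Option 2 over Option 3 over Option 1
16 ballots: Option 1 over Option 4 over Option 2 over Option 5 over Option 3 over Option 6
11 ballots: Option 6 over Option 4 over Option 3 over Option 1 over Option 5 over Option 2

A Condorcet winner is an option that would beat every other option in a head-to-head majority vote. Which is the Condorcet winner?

Option 4 vs Option 1: 51–47
Option 4 vs Option 2: 59–39
Option 4 vs Option 3: 59–39
Option 4 vs Option 5: 81–17
Option 4 vs Option 6: 56–42
Option 4 beats every other option.

Option 4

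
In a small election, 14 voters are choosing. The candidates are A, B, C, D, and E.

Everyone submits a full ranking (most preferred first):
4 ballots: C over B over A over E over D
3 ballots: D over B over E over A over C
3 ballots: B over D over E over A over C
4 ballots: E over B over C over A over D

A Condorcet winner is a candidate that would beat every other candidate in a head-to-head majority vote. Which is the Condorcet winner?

B

B vs A: 14–0
B vs C: 10–4
B vs D: 11–3
B vs E: 10–4
B beats every other candidate.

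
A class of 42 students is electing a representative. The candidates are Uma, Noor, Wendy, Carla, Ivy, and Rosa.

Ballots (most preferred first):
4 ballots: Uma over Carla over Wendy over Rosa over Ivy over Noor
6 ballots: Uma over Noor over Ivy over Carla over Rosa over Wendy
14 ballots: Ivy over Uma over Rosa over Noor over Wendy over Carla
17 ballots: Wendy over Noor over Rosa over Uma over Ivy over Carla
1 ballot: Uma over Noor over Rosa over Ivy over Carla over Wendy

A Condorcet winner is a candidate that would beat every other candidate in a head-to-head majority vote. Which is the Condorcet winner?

Uma vs Noor: 25–17
Uma vs Wendy: 25–17
Uma vs Carla: 42–0
Uma vs Ivy: 28–14
Uma vs Rosa: 25–17
Uma beats every other candidate.

Uma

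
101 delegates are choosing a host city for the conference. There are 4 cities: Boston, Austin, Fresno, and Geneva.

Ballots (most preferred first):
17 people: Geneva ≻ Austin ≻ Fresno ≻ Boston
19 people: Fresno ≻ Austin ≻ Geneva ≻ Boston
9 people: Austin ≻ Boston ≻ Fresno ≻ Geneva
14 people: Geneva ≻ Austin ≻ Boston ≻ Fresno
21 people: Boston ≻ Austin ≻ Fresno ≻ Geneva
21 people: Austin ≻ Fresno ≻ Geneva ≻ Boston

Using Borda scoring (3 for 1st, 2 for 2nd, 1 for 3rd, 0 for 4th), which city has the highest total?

Austin

Boston: 17×0 + 19×0 + 9×2 + 14×1 + 21×3 + 21×0 = 95
Austin: 17×2 + 19×2 + 9×3 + 14×2 + 21×2 + 21×3 = 232
Fresno: 17×1 + 19×3 + 9×1 + 14×0 + 21×1 + 21×2 = 146
Geneva: 17×3 + 19×1 + 9×0 + 14×3 + 21×0 + 21×1 = 133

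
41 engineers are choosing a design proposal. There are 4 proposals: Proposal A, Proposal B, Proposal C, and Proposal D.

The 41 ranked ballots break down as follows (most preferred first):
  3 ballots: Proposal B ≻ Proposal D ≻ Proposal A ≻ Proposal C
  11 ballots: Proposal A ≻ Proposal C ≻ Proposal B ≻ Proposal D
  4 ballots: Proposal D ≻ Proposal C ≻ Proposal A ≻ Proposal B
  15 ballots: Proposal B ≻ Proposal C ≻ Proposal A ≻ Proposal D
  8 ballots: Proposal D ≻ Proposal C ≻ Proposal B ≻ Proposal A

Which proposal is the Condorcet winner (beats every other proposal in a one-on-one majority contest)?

Proposal C vs Proposal A: 27–14
Proposal C vs Proposal B: 23–18
Proposal C vs Proposal D: 26–15
Proposal C beats every other proposal.

Proposal C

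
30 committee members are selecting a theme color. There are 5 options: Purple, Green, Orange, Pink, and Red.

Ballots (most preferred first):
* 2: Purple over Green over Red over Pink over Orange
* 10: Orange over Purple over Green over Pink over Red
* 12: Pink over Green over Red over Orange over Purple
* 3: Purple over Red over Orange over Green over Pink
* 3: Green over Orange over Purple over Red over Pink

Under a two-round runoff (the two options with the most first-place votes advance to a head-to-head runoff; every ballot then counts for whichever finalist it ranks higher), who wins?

Orange

Round 1 first-place votes: Purple 5, Green 3, Orange 10, Pink 12, Red 0. Pink and Orange advance.
Runoff: Pink is ranked above Orange on 14 ballots, Orange above Pink on 16.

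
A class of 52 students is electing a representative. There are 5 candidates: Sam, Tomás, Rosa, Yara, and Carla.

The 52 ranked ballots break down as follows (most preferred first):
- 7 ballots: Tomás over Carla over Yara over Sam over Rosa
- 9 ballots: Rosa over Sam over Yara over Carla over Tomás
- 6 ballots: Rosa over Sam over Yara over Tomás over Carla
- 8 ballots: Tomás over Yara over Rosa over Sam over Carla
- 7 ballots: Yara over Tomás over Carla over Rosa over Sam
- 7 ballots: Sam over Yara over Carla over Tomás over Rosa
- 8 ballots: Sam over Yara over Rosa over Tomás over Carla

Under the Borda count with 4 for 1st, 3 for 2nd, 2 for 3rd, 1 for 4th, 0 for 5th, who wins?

Yara

Sam: 7×1 + 9×3 + 6×3 + 8×1 + 7×0 + 7×4 + 8×4 = 120
Tomás: 7×4 + 9×0 + 6×1 + 8×4 + 7×3 + 7×1 + 8×1 = 102
Rosa: 7×0 + 9×4 + 6×4 + 8×2 + 7×1 + 7×0 + 8×2 = 99
Yara: 7×2 + 9×2 + 6×2 + 8×3 + 7×4 + 7×3 + 8×3 = 141
Carla: 7×3 + 9×1 + 6×0 + 8×0 + 7×2 + 7×2 + 8×0 = 58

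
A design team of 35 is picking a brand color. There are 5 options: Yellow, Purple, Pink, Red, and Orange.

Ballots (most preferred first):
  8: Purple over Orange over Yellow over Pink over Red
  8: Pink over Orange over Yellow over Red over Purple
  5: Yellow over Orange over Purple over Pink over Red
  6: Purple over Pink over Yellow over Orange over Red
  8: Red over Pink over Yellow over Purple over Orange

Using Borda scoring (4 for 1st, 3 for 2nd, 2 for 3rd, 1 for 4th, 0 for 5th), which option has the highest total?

Pink

Yellow: 8×2 + 8×2 + 5×4 + 6×2 + 8×2 = 80
Purple: 8×4 + 8×0 + 5×2 + 6×4 + 8×1 = 74
Pink: 8×1 + 8×4 + 5×1 + 6×3 + 8×3 = 87
Red: 8×0 + 8×1 + 5×0 + 6×0 + 8×4 = 40
Orange: 8×3 + 8×3 + 5×3 + 6×1 + 8×0 = 69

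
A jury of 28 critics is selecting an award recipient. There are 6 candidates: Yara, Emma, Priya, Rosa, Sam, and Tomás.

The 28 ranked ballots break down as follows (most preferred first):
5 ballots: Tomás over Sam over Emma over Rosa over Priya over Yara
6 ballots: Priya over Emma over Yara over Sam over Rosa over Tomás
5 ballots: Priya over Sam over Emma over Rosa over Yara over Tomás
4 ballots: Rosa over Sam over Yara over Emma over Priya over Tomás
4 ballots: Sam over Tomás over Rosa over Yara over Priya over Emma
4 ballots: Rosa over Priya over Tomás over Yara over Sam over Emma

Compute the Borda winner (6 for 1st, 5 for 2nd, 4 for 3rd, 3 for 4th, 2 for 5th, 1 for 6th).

Sam

Yara: 5×1 + 6×4 + 5×2 + 4×4 + 4×3 + 4×3 = 79
Emma: 5×4 + 6×5 + 5×4 + 4×3 + 4×1 + 4×1 = 90
Priya: 5×2 + 6×6 + 5×6 + 4×2 + 4×2 + 4×5 = 112
Rosa: 5×3 + 6×2 + 5×3 + 4×6 + 4×4 + 4×6 = 106
Sam: 5×5 + 6×3 + 5×5 + 4×5 + 4×6 + 4×2 = 120
Tomás: 5×6 + 6×1 + 5×1 + 4×1 + 4×5 + 4×4 = 81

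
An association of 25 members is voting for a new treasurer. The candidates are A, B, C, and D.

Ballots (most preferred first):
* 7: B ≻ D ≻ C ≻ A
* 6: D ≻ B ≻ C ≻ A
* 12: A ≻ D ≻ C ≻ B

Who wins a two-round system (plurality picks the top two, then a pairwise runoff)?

Round 1 first-place votes: A 12, B 7, C 0, D 6. A and B advance.
Runoff: A is ranked above B on 12 ballots, B above A on 13.

B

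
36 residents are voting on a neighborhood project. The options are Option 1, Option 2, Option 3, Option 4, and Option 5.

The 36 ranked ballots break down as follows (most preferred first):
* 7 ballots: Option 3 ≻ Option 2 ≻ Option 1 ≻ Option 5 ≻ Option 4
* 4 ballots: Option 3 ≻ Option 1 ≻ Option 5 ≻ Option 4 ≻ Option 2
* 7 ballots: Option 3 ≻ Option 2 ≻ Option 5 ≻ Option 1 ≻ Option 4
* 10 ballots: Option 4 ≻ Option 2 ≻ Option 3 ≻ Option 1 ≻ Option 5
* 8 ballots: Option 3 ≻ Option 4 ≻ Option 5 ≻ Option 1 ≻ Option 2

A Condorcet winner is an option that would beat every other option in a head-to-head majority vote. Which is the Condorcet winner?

Option 3 vs Option 1: 36–0
Option 3 vs Option 2: 26–10
Option 3 vs Option 4: 26–10
Option 3 vs Option 5: 36–0
Option 3 beats every other option.

Option 3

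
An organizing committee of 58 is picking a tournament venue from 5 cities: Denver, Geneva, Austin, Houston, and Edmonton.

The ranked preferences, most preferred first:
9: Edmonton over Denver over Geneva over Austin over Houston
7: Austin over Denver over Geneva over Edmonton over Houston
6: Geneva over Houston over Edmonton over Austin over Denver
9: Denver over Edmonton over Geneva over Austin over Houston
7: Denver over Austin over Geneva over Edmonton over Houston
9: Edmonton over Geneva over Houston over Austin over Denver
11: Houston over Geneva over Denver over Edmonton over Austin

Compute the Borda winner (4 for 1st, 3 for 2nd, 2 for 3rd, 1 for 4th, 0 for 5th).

Denver: 9×3 + 7×3 + 6×0 + 9×4 + 7×4 + 9×0 + 11×2 = 134
Geneva: 9×2 + 7×2 + 6×4 + 9×2 + 7×2 + 9×3 + 11×3 = 148
Austin: 9×1 + 7×4 + 6×1 + 9×1 + 7×3 + 9×1 + 11×0 = 82
Houston: 9×0 + 7×0 + 6×3 + 9×0 + 7×0 + 9×2 + 11×4 = 80
Edmonton: 9×4 + 7×1 + 6×2 + 9×3 + 7×1 + 9×4 + 11×1 = 136

Geneva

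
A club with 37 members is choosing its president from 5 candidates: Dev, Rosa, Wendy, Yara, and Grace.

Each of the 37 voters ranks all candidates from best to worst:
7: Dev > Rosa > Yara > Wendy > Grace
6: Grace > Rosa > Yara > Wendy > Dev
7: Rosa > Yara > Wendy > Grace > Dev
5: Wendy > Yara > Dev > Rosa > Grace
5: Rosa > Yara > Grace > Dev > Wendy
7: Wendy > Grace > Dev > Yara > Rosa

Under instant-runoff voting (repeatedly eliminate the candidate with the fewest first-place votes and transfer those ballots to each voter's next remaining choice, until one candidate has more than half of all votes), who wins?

Rosa

Round 1: Dev 7, Rosa 12, Wendy 12, Yara 0, Grace 6. Yara eliminated.
Round 2: Dev 7, Rosa 12, Wendy 12, Grace 6. Grace eliminated.
Round 3: Dev 7, Rosa 18, Wendy 12. Dev eliminated.
Round 4: Rosa 25, Wendy 12. Rosa has a majority (≥19).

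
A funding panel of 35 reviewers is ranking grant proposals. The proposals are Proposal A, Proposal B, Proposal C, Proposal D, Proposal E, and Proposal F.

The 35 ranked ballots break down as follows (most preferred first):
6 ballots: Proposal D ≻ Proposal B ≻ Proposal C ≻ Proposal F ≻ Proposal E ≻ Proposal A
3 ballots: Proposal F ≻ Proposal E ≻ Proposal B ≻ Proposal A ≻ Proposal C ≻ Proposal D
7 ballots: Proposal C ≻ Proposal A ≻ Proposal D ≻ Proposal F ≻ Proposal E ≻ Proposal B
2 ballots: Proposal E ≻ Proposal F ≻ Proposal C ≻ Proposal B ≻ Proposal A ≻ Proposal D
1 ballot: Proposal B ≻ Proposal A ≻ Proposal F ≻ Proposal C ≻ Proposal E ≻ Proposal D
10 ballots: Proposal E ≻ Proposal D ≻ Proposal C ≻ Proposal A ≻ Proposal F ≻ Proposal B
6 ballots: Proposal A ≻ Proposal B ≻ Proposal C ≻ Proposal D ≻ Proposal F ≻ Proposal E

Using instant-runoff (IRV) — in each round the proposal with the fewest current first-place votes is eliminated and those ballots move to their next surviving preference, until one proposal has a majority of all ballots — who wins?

Proposal C

Round 1: Proposal A 6, Proposal B 1, Proposal C 7, Proposal D 6, Proposal E 12, Proposal F 3. Proposal B eliminated.
Round 2: Proposal A 7, Proposal C 7, Proposal D 6, Proposal E 12, Proposal F 3. Proposal F eliminated.
Round 3: Proposal A 7, Proposal C 7, Proposal D 6, Proposal E 15. Proposal D eliminated.
Round 4: Proposal A 7, Proposal C 13, Proposal E 15. Proposal A eliminated.
Round 5: Proposal C 20, Proposal E 15. Proposal C has a majority (≥18).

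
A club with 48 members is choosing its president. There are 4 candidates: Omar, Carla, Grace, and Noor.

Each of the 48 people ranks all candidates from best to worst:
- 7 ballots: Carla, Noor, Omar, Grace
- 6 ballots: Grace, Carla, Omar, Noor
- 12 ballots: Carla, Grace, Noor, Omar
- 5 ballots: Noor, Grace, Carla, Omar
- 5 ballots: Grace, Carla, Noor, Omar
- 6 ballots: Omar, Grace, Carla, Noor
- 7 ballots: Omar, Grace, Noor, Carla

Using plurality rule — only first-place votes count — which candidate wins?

First-place votes: Omar 13, Carla 19, Grace 11, Noor 5.

Carla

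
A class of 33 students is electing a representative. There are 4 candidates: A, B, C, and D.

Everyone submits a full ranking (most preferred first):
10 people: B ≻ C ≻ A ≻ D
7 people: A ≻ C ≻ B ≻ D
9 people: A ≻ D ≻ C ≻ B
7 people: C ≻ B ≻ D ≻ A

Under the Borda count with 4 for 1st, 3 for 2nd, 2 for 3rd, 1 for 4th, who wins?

C

A: 10×2 + 7×4 + 9×4 + 7×1 = 91
B: 10×4 + 7×2 + 9×1 + 7×3 = 84
C: 10×3 + 7×3 + 9×2 + 7×4 = 97
D: 10×1 + 7×1 + 9×3 + 7×2 = 58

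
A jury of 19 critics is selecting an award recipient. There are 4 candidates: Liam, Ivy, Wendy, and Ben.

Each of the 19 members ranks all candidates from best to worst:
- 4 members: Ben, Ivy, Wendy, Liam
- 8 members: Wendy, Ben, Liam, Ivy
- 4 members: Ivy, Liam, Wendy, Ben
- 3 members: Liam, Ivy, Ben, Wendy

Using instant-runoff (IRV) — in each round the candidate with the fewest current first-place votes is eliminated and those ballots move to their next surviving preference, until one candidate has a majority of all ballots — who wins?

Round 1: Liam 3, Ivy 4, Wendy 8, Ben 4. Liam eliminated.
Round 2: Ivy 7, Wendy 8, Ben 4. Ben eliminated.
Round 3: Ivy 11, Wendy 8. Ivy has a majority (≥10).

Ivy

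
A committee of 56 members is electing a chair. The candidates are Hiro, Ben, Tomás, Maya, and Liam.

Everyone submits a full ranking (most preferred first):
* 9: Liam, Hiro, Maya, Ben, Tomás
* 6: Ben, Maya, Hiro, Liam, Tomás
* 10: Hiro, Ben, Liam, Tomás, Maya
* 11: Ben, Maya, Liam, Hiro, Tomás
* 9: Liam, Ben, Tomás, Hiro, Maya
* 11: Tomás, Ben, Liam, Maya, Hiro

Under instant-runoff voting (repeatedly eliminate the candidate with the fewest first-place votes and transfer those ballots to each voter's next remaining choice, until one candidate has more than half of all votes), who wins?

Round 1: Hiro 10, Ben 17, Tomás 11, Maya 0, Liam 18. Maya eliminated.
Round 2: Hiro 10, Ben 17, Tomás 11, Liam 18. Hiro eliminated.
Round 3: Ben 27, Tomás 11, Liam 18. Tomás eliminated.
Round 4: Ben 38, Liam 18. Ben has a majority (≥29).

Ben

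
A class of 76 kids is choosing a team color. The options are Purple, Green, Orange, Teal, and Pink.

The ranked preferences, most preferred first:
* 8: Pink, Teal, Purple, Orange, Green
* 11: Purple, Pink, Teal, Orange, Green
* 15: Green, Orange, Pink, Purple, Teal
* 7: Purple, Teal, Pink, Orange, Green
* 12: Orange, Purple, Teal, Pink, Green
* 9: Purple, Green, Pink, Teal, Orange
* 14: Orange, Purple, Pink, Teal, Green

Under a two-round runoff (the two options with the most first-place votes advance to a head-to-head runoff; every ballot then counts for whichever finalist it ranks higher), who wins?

Orange

Round 1 first-place votes: Purple 27, Green 15, Orange 26, Teal 0, Pink 8. Purple and Orange advance.
Runoff: Purple is ranked above Orange on 35 ballots, Orange above Purple on 41.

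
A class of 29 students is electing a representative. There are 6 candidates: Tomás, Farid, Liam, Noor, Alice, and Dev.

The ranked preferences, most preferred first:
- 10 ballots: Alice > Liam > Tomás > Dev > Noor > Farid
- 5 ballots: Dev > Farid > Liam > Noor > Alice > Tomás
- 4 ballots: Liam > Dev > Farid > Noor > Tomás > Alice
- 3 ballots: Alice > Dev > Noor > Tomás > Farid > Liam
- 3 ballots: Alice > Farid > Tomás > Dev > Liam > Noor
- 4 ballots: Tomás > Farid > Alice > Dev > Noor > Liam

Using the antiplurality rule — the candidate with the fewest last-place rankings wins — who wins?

Last-place votes: Tomás 5, Farid 10, Liam 7, Noor 3, Alice 4, Dev 0.

Dev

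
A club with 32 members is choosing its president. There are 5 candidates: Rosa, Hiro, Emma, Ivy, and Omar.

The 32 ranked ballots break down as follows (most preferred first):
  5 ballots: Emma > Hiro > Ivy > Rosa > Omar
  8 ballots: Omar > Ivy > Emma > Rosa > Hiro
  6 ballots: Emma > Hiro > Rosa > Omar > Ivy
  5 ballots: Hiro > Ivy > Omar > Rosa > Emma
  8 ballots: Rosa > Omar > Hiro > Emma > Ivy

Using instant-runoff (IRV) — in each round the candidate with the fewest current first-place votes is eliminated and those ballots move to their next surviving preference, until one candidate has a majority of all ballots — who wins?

Omar

Round 1: Rosa 8, Hiro 5, Emma 11, Ivy 0, Omar 8. Ivy eliminated.
Round 2: Rosa 8, Hiro 5, Emma 11, Omar 8. Hiro eliminated.
Round 3: Rosa 8, Emma 11, Omar 13. Rosa eliminated.
Round 4: Emma 11, Omar 21. Omar has a majority (≥17).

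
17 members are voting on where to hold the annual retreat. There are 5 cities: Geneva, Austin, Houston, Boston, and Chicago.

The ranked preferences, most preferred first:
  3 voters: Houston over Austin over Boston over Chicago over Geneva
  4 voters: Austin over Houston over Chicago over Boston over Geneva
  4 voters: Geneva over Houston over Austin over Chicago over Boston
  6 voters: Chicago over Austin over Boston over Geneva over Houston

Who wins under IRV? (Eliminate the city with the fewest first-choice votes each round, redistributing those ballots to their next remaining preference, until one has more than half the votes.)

Austin

Round 1: Geneva 4, Austin 4, Houston 3, Boston 0, Chicago 6. Boston eliminated.
Round 2: Geneva 4, Austin 4, Houston 3, Chicago 6. Houston eliminated.
Round 3: Geneva 4, Austin 7, Chicago 6. Geneva eliminated.
Round 4: Austin 11, Chicago 6. Austin has a majority (≥9).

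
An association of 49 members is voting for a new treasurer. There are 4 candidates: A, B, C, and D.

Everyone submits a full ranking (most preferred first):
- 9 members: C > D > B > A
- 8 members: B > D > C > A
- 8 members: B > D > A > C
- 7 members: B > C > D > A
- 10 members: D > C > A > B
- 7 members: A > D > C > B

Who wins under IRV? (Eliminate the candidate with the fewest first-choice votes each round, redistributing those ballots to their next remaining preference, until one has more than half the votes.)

Round 1: A 7, B 23, C 9, D 10. A eliminated.
Round 2: B 23, C 9, D 17. C eliminated.
Round 3: B 23, D 26. D has a majority (≥25).

D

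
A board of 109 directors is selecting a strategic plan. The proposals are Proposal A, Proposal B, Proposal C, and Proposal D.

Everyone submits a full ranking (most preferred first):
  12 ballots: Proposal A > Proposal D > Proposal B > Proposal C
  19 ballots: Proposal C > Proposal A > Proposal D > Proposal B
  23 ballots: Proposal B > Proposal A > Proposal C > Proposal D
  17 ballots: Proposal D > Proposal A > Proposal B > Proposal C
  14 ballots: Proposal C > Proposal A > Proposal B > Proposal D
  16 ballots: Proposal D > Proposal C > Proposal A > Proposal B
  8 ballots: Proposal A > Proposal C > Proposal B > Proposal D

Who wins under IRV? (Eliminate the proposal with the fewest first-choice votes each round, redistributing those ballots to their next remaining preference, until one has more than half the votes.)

Round 1: Proposal A 20, Proposal B 23, Proposal C 33, Proposal D 33. Proposal A eliminated.
Round 2: Proposal B 23, Proposal C 41, Proposal D 45. Proposal B eliminated.
Round 3: Proposal C 64, Proposal D 45. Proposal C has a majority (≥55).

Proposal C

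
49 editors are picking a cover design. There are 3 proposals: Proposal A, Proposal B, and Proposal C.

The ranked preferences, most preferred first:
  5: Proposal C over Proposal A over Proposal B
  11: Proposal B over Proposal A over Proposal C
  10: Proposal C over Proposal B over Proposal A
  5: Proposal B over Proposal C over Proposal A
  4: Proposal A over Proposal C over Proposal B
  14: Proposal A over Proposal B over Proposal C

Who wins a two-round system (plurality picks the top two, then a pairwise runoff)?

Proposal B

Round 1 first-place votes: Proposal A 18, Proposal B 16, Proposal C 15. Proposal A and Proposal B advance.
Runoff: Proposal A is ranked above Proposal B on 23 ballots, Proposal B above Proposal A on 26.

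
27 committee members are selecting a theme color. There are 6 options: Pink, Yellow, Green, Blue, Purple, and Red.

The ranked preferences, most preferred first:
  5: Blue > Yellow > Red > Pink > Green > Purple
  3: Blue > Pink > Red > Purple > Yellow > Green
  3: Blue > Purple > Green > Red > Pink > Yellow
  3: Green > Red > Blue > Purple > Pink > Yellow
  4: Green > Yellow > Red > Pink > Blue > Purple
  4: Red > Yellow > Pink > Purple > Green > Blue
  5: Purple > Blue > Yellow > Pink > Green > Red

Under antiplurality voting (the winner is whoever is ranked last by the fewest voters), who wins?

Pink

Last-place votes: Pink 0, Yellow 6, Green 3, Blue 4, Purple 9, Red 5.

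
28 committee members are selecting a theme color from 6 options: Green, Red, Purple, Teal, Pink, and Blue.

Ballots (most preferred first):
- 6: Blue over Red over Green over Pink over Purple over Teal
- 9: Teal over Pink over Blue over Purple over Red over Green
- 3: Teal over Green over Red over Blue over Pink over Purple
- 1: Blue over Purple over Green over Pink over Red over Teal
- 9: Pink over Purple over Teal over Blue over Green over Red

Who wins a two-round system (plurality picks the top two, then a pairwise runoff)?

Pink

Round 1 first-place votes: Green 0, Red 0, Purple 0, Teal 12, Pink 9, Blue 7. Teal and Pink advance.
Runoff: Teal is ranked above Pink on 12 ballots, Pink above Teal on 16.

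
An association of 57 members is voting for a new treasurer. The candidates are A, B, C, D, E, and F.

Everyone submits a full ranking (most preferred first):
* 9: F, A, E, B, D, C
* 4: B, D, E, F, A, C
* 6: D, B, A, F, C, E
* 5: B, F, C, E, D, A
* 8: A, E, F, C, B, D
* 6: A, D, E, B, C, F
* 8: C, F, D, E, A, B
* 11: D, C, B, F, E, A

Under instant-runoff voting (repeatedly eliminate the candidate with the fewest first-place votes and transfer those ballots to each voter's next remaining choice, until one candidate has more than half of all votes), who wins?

F

Round 1: A 14, B 9, C 8, D 17, E 0, F 9. E eliminated.
Round 2: A 14, B 9, C 8, D 17, F 9. C eliminated.
Round 3: A 14, B 9, D 17, F 17. B eliminated.
Round 4: A 14, D 21, F 22. A eliminated.
Round 5: D 27, F 30. F has a majority (≥29).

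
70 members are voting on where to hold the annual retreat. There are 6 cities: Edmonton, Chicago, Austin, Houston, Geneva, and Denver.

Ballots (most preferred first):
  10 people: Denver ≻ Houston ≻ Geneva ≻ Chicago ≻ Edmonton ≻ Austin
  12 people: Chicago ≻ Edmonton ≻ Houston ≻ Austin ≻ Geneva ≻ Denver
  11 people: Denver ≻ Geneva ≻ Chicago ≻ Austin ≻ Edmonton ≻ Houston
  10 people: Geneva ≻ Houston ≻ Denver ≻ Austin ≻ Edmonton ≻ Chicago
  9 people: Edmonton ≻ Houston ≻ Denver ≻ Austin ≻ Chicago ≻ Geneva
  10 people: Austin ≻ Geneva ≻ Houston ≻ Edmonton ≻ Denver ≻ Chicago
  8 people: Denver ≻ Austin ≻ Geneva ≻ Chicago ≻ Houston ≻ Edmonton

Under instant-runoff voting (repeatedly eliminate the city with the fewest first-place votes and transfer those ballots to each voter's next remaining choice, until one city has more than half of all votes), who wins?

Round 1: Edmonton 9, Chicago 12, Austin 10, Houston 0, Geneva 10, Denver 29. Houston eliminated.
Round 2: Edmonton 9, Chicago 12, Austin 10, Geneva 10, Denver 29. Edmonton eliminated.
Round 3: Chicago 12, Austin 10, Geneva 10, Denver 38. Denver has a majority (≥36).

Denver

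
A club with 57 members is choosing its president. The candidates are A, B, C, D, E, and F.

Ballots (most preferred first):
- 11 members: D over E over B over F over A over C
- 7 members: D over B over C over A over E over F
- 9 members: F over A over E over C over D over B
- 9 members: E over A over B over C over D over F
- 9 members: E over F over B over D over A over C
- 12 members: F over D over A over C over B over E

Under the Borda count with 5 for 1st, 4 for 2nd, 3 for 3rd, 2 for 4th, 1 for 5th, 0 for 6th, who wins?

A: 11×1 + 7×2 + 9×4 + 9×4 + 9×1 + 12×3 = 142
B: 11×3 + 7×4 + 9×0 + 9×3 + 9×3 + 12×1 = 127
C: 11×0 + 7×3 + 9×2 + 9×2 + 9×0 + 12×2 = 81
D: 11×5 + 7×5 + 9×1 + 9×1 + 9×2 + 12×4 = 174
E: 11×4 + 7×1 + 9×3 + 9×5 + 9×5 + 12×0 = 168
F: 11×2 + 7×0 + 9×5 + 9×0 + 9×4 + 12×5 = 163

D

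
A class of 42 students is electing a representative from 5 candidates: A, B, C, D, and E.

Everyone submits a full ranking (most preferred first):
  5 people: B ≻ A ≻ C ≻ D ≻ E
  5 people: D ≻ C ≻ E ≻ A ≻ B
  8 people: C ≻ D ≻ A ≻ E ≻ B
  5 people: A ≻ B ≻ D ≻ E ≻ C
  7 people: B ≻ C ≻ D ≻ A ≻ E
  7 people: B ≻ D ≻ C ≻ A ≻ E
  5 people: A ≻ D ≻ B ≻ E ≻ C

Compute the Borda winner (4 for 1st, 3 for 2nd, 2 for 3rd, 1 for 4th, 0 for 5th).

A: 5×3 + 5×1 + 8×2 + 5×4 + 7×1 + 7×1 + 5×4 = 90
B: 5×4 + 5×0 + 8×0 + 5×3 + 7×4 + 7×4 + 5×2 = 101
C: 5×2 + 5×3 + 8×4 + 5×0 + 7×3 + 7×2 + 5×0 = 92
D: 5×1 + 5×4 + 8×3 + 5×2 + 7×2 + 7×3 + 5×3 = 109
E: 5×0 + 5×2 + 8×1 + 5×1 + 7×0 + 7×0 + 5×1 = 28

D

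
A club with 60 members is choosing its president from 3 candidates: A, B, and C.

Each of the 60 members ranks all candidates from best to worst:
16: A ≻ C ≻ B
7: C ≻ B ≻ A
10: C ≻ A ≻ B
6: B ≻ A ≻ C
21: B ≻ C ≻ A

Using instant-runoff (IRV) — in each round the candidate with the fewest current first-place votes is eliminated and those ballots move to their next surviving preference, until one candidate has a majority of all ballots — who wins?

Round 1: A 16, B 27, C 17. A eliminated.
Round 2: B 27, C 33. C has a majority (≥31).

C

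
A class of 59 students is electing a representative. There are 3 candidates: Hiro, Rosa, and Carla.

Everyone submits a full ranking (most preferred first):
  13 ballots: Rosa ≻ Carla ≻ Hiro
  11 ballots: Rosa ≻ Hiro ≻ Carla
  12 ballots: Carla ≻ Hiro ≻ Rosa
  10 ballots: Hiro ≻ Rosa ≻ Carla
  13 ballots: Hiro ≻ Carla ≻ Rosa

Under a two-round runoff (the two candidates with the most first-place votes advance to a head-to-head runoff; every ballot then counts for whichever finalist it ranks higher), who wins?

Hiro

Round 1 first-place votes: Hiro 23, Rosa 24, Carla 12. Rosa and Hiro advance.
Runoff: Rosa is ranked above Hiro on 24 ballots, Hiro above Rosa on 35.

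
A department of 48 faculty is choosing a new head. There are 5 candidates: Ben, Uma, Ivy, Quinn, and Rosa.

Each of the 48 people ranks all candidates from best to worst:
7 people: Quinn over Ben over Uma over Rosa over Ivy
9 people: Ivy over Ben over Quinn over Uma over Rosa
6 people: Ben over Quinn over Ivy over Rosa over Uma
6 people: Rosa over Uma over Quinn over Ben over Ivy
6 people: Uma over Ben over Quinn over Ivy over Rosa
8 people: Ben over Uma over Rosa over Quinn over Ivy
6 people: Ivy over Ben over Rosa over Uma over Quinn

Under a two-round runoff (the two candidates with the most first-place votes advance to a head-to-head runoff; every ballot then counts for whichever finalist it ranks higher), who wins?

Ben

Round 1 first-place votes: Ben 14, Uma 6, Ivy 15, Quinn 7, Rosa 6. Ivy and Ben advance.
Runoff: Ivy is ranked above Ben on 15 ballots, Ben above Ivy on 33.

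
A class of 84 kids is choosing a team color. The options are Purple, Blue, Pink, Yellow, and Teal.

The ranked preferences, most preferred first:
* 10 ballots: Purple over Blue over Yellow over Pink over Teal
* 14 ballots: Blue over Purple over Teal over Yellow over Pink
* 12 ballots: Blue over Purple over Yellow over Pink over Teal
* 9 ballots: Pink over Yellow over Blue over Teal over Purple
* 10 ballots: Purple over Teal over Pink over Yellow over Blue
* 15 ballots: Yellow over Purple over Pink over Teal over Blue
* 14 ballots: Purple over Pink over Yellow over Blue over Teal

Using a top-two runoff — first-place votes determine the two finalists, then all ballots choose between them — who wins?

Round 1 first-place votes: Purple 34, Blue 26, Pink 9, Yellow 15, Teal 0. Purple and Blue advance.
Runoff: Purple is ranked above Blue on 49 ballots, Blue above Purple on 35.

Purple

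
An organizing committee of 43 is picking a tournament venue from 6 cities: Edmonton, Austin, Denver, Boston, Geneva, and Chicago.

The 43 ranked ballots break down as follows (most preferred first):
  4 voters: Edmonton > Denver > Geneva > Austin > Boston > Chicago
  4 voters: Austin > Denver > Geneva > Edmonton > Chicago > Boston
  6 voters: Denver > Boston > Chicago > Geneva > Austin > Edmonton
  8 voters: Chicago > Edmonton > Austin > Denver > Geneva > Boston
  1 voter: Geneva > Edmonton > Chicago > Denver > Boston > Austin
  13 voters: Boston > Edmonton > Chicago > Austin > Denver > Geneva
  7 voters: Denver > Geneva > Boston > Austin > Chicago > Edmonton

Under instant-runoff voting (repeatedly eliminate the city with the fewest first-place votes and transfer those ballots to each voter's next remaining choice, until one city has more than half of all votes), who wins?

Denver

Round 1: Edmonton 4, Austin 4, Denver 13, Boston 13, Geneva 1, Chicago 8. Geneva eliminated.
Round 2: Edmonton 5, Austin 4, Denver 13, Boston 13, Chicago 8. Austin eliminated.
Round 3: Edmonton 5, Denver 17, Boston 13, Chicago 8. Edmonton eliminated.
Round 4: Denver 21, Boston 13, Chicago 9. Chicago eliminated.
Round 5: Denver 30, Boston 13. Denver has a majority (≥22).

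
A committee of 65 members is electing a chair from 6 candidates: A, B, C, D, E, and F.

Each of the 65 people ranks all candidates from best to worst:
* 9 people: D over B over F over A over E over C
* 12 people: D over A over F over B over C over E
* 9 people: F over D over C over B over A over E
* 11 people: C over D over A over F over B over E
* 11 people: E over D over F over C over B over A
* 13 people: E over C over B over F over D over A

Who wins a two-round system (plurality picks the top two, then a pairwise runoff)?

D

Round 1 first-place votes: A 0, B 0, C 11, D 21, E 24, F 9. E and D advance.
Runoff: E is ranked above D on 24 ballots, D above E on 41.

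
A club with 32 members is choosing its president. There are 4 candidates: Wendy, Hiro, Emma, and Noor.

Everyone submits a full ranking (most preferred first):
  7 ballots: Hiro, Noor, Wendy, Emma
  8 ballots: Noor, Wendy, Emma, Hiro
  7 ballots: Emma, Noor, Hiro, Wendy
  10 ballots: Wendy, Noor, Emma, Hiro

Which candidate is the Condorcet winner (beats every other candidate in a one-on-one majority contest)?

Noor vs Wendy: 22–10
Noor vs Hiro: 25–7
Noor vs Emma: 25–7
Noor beats every other candidate.

Noor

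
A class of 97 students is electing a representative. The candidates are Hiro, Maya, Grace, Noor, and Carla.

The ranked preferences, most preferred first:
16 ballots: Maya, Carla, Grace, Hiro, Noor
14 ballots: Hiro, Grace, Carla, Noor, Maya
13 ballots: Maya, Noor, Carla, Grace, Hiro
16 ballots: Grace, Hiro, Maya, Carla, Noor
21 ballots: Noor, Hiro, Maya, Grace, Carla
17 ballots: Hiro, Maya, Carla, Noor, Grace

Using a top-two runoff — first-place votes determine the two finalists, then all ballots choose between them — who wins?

Round 1 first-place votes: Hiro 31, Maya 29, Grace 16, Noor 21, Carla 0. Hiro and Maya advance.
Runoff: Hiro is ranked above Maya on 68 ballots, Maya above Hiro on 29.

Hiro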